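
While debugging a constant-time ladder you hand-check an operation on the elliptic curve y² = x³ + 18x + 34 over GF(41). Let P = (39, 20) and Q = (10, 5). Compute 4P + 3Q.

(37, 12)

First 4P:
Double-and-add on 4 = (100)₂. Start with P = (39, 20) for the leading 1-bit.
double: tangent at (39, 20): λ = (3·39² + 18)/(2·20) ≡ 30/40. 40⁻¹ ≡ 40 (mod 41), so λ ≡ 30·40 ≡ 11.
  x = λ² - 39 - 39 = 121 - 78 ≡ 2; y = λ·(39 - 2) - 20 ≡ 18. → (2, 18)
double: tangent at (2, 18): λ = (3·2² + 18)/(2·18) ≡ 30/36. 36⁻¹ ≡ 8 (mod 41) since 36·8 = 288 ≡ 1, so λ ≡ 30·8 ≡ 35.
  x = λ² - 2 - 2 = 1225 - 4 ≡ 32; y = λ·(2 - 32) - 18 ≡ 39. → (32, 39)
4P = (32, 39).
Next 3Q:
Repeated addition: build up to 3Q.
2Q: tangent at (10, 5): λ = (3·10² + 18)/(2·5) ≡ 31/10. 10⁻¹ ≡ 37 (mod 41), so λ ≡ 31·37 ≡ 40.
  x = λ² - 10 - 10 = 1600 - 20 ≡ 22; y = λ·(10 - 22) - 5 ≡ 7. → (22, 7)
3Q: (22, 7) + (10, 5). λ = (5 - 7)/(10 - 22) ≡ 39/29 mod 41. 29⁻¹ ≡ 17 (mod 41) since 29·17 = 493 ≡ 1, so λ ≡ 7.
  x = λ² - 22 - 10 = 49 - 32 ≡ 17; y = λ·(22 - 17) - 7 ≡ 28. → (17, 28)
3Q = (17, 28).
Finally 4P + 3Q:
(32, 39) + (17, 28). λ = (28 - 39)/(17 - 32) ≡ 30/26 mod 41. 26⁻¹ ≡ 30 (mod 41), so λ ≡ 39.
  x = λ² - 32 - 17 = 1521 - 49 ≡ 37; y = λ·(32 - 37) - 39 ≡ 12. → (37, 12)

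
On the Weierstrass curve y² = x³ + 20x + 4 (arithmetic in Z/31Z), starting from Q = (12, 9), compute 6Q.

(25, 28)

Double-and-add on 6 = (110)₂. Start with Q = (12, 9) for the leading 1-bit.
double: tangent at (12, 9): λ = (3·12² + 20)/(2·9) ≡ 18/18. 18⁻¹ ≡ 19 (mod 31) since 18·19 = 342 ≡ 1, so λ ≡ 18·19 ≡ 1.
  x = λ² - 12 - 12 = 1 - 24 ≡ 8; y = λ·(12 - 8) - 9 ≡ 26. → (8, 26)
add Q: (8, 26) + (12, 9). λ = (9 - 26)/(12 - 8) ≡ 14/4 mod 31. 4⁻¹ ≡ 8 (mod 31) since 4·8 = 32 ≡ 1, so λ ≡ 19.
  x = λ² - 8 - 12 = 361 - 20 ≡ 0; y = λ·(8 - 0) - 26 ≡ 2. → (0, 2)
double: tangent at (0, 2): λ = (3·0² + 20)/(2·2) ≡ 20/4. 4⁻¹ ≡ 8 (mod 31), so λ ≡ 20·8 ≡ 5.
  x = λ² - 0 - 0 = 25 - 0 ≡ 25; y = λ·(0 - 25) - 2 ≡ 28. → (25, 28)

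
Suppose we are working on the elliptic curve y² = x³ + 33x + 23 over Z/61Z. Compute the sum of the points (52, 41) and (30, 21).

(1, 22)

(52, 41) + (30, 21). λ = (21 - 41)/(30 - 52) ≡ 41/39 mod 61. 39⁻¹ ≡ 36 (mod 61), so λ ≡ 12.
  x = λ² - 52 - 30 = 144 - 82 ≡ 1; y = λ·(52 - 1) - 41 ≡ 22. → (1, 22)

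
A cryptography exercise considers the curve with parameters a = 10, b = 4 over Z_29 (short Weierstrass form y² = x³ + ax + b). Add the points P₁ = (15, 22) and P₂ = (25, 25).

(15, 22) + (25, 25). λ = (25 - 22)/(25 - 15) ≡ 3/10 mod 29. 10⁻¹ ≡ 3 (mod 29), so λ ≡ 9.
  x = λ² - 15 - 25 = 81 - 40 ≡ 12; y = λ·(15 - 12) - 22 ≡ 5. → (12, 5)

(12, 5)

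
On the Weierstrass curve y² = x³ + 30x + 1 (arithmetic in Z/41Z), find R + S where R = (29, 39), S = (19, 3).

(24, 20)

(29, 39) + (19, 3). λ = (3 - 39)/(19 - 29) ≡ 5/31 mod 41. 31⁻¹ ≡ 4 (mod 41), so λ ≡ 20.
  x = λ² - 29 - 19 = 400 - 48 ≡ 24; y = λ·(29 - 24) - 39 ≡ 20. → (24, 20)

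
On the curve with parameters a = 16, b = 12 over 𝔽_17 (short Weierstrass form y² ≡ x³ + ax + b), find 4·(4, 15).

Write P = (4, 15).
Double-and-add on 4 = (100)₂. Start with P = (4, 15) for the leading 1-bit.
double: tangent at (4, 15): λ = (3·4² + 16)/(2·15) ≡ 13/13. 13⁻¹ ≡ 4 (mod 17), so λ ≡ 13·4 ≡ 1.
  x = λ² - 4 - 4 = 1 - 8 ≡ 10; y = λ·(4 - 10) - 15 ≡ 13. → (10, 13)
double: tangent at (10, 13): λ = (3·10² + 16)/(2·13) ≡ 10/9. 9⁻¹ ≡ 2 (mod 17), so λ ≡ 10·2 ≡ 3.
  x = λ² - 10 - 10 = 9 - 20 ≡ 6; y = λ·(10 - 6) - 13 ≡ 16. → (6, 16)

(6, 16)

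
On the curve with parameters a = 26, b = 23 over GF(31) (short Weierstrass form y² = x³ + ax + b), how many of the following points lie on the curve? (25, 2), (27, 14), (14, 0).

(25, 2): 2² ≡ 4, rhs ≡ 23 → off.
(27, 14): 14² ≡ 10, rhs ≡ 10 → on.
(14, 0): 0² ≡ 0, rhs ≡ 0 → on.

2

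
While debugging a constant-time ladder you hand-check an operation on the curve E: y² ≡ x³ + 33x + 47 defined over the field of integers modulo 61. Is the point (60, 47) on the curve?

y² = 47² ≡ 13; x³ + 33x + 47 = 218027 ≡ 13 (mod 61). 13 = 13.

yes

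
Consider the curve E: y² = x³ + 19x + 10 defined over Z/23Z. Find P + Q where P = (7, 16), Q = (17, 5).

(17, 18)

(7, 16) + (17, 5). λ = (5 - 16)/(17 - 7) ≡ 12/10 mod 23. 10⁻¹ ≡ 7 (mod 23) since 10·7 = 70 ≡ 1, so λ ≡ 15.
  x = λ² - 7 - 17 = 225 - 24 ≡ 17; y = λ·(7 - 17) - 16 ≡ 18. → (17, 18)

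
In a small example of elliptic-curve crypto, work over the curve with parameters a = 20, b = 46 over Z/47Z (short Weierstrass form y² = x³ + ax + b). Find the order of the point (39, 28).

2P: tangent at (39, 28): λ = (3·39² + 20)/(2·28) ≡ 24/9. 9⁻¹ ≡ 21 (mod 47), so λ ≡ 24·21 ≡ 34.
  x = λ² - 39 - 39 = 1156 - 78 ≡ 44; y = λ·(39 - 44) - 28 ≡ 37. → (44, 37)
3P: (44, 37) + (39, 28). λ = (28 - 37)/(39 - 44) ≡ 38/42 mod 47. 42⁻¹ ≡ 28 (mod 47), so λ ≡ 30.
  x = λ² - 44 - 39 = 900 - 83 ≡ 18; y = λ·(44 - 18) - 37 ≡ 38. → (18, 38)
4P: (18, 38) + (39, 28). λ = (28 - 38)/(39 - 18) ≡ 37/21 mod 47. 21⁻¹ ≡ 9 (mod 47) since 21·9 = 189 ≡ 1, so λ ≡ 4.
  x = λ² - 18 - 39 = 16 - 57 ≡ 6; y = λ·(18 - 6) - 38 ≡ 10. → (6, 10)
5P: (6, 10) + (39, 28). λ = (28 - 10)/(39 - 6) ≡ 18/33 mod 47. 33⁻¹ ≡ 10 (mod 47) since 33·10 = 330 ≡ 1, so λ ≡ 39.
  x = λ² - 6 - 39 = 1521 - 45 ≡ 19; y = λ·(6 - 19) - 10 ≡ 0. → (19, 0)
6P: (19, 0) + (39, 28). λ = (28 - 0)/(39 - 19) ≡ 28/20 mod 47. 20⁻¹ ≡ 40 (mod 47) since 20·40 = 800 ≡ 1, so λ ≡ 39.
  x = λ² - 19 - 39 = 1521 - 58 ≡ 6; y = λ·(19 - 6) - 0 ≡ 37. → (6, 37)
7P: (6, 37) + (39, 28). λ = (28 - 37)/(39 - 6) ≡ 38/33 mod 47. 33⁻¹ ≡ 10 (mod 47), so λ ≡ 4.
  x = λ² - 6 - 39 = 16 - 45 ≡ 18; y = λ·(6 - 18) - 37 ≡ 9. → (18, 9)
8P: (18, 9) + (39, 28). λ = (28 - 9)/(39 - 18) ≡ 19/21 mod 47. 21⁻¹ ≡ 9 (mod 47), so λ ≡ 30.
  x = λ² - 18 - 39 = 900 - 57 ≡ 44; y = λ·(18 - 44) - 9 ≡ 10. → (44, 10)
9P: (44, 10) + (39, 28). λ = (28 - 10)/(39 - 44) ≡ 18/42 mod 47. 42⁻¹ ≡ 28 (mod 47) since 42·28 = 1176 ≡ 1, so λ ≡ 34.
  x = λ² - 44 - 39 = 1156 - 83 ≡ 39; y = λ·(44 - 39) - 10 ≡ 19. → (39, 19)
10P: (39, 19) + (39, 28): same x and y₁ ≡ -y₂, so the sum is 𝒪.
10P = 𝒪, so the order is 10.

10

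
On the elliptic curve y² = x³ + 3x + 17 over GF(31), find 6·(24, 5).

(4, 0)

Write Q = (24, 5).
Repeated addition: build up to 6Q.
2Q: tangent at (24, 5): λ = (3·24² + 3)/(2·5) ≡ 26/10. 10⁻¹ ≡ 28 (mod 31), so λ ≡ 26·28 ≡ 15.
  x = λ² - 24 - 24 = 225 - 48 ≡ 22; y = λ·(24 - 22) - 5 ≡ 25. → (22, 25)
3Q: (22, 25) + (24, 5). λ = (5 - 25)/(24 - 22) ≡ 11/2 mod 31. 2⁻¹ ≡ 16 (mod 31), so λ ≡ 21.
  x = λ² - 22 - 24 = 441 - 46 ≡ 23; y = λ·(22 - 23) - 25 ≡ 16. → (23, 16)
4Q: (23, 16) + (24, 5). λ = (5 - 16)/(24 - 23) ≡ 20/1 mod 31. 1⁻¹ ≡ 1 (mod 31) since 1·1 = 1 ≡ 1, so λ ≡ 20.
  x = λ² - 23 - 24 = 400 - 47 ≡ 12; y = λ·(23 - 12) - 16 ≡ 18. → (12, 18)
5Q: (12, 18) + (24, 5). λ = (5 - 18)/(24 - 12) ≡ 18/12 mod 31. 12⁻¹ ≡ 13 (mod 31), so λ ≡ 17.
  x = λ² - 12 - 24 = 289 - 36 ≡ 5; y = λ·(12 - 5) - 18 ≡ 8. → (5, 8)
6Q: (5, 8) + (24, 5). λ = (5 - 8)/(24 - 5) ≡ 28/19 mod 31. 19⁻¹ ≡ 18 (mod 31) since 19·18 = 342 ≡ 1, so λ ≡ 8.
  x = λ² - 5 - 24 = 64 - 29 ≡ 4; y = λ·(5 - 4) - 8 ≡ 0. → (4, 0)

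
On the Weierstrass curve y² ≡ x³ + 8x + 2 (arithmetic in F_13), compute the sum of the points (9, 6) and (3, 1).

(10, 4)

(9, 6) + (3, 1). λ = (1 - 6)/(3 - 9) ≡ 8/7 mod 13. 7⁻¹ ≡ 2 (mod 13) since 7·2 = 14 ≡ 1, so λ ≡ 3.
  x = λ² - 9 - 3 = 9 - 12 ≡ 10; y = λ·(9 - 10) - 6 ≡ 4. → (10, 4)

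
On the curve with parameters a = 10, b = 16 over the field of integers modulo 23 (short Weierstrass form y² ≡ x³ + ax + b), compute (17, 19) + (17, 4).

O

The two points share x = 17 and their y-coordinates satisfy 19 + 4 ≡ 0 (mod 23), so they are inverses. Their sum is O.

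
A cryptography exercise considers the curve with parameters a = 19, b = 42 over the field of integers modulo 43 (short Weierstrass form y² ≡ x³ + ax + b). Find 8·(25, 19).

Write Q = (25, 19).
Repeated addition: build up to 8Q.
2Q: tangent at (25, 19): λ = (3·25² + 19)/(2·19) ≡ 2/38. 38⁻¹ ≡ 17 (mod 43), so λ ≡ 2·17 ≡ 34.
  x = λ² - 25 - 25 = 1156 - 50 ≡ 31; y = λ·(25 - 31) - 19 ≡ 35. → (31, 35)
3Q: (31, 35) + (25, 19). λ = (19 - 35)/(25 - 31) ≡ 27/37 mod 43. 37⁻¹ ≡ 7 (mod 43), so λ ≡ 17.
  x = λ² - 31 - 25 = 289 - 56 ≡ 18; y = λ·(31 - 18) - 35 ≡ 14. → (18, 14)
4Q: (18, 14) + (25, 19). λ = (19 - 14)/(25 - 18) ≡ 5/7 mod 43. 7⁻¹ ≡ 37 (mod 43) since 7·37 = 259 ≡ 1, so λ ≡ 13.
  x = λ² - 18 - 25 = 169 - 43 ≡ 40; y = λ·(18 - 40) - 14 ≡ 1. → (40, 1)
5Q: (40, 1) + (25, 19). λ = (19 - 1)/(25 - 40) ≡ 18/28 mod 43. 28⁻¹ ≡ 20 (mod 43), so λ ≡ 16.
  x = λ² - 40 - 25 = 256 - 65 ≡ 19; y = λ·(40 - 19) - 1 ≡ 34. → (19, 34)
6Q: (19, 34) + (25, 19). λ = (19 - 34)/(25 - 19) ≡ 28/6 mod 43. 6⁻¹ ≡ 36 (mod 43) since 6·36 = 216 ≡ 1, so λ ≡ 19.
  x = λ² - 19 - 25 = 361 - 44 ≡ 16; y = λ·(19 - 16) - 34 ≡ 23. → (16, 23)
7Q: (16, 23) + (25, 19). λ = (19 - 23)/(25 - 16) ≡ 39/9 mod 43. 9⁻¹ ≡ 24 (mod 43) since 9·24 = 216 ≡ 1, so λ ≡ 33.
  x = λ² - 16 - 25 = 1089 - 41 ≡ 16; y = λ·(16 - 16) - 23 ≡ 20. → (16, 20)
8Q: (16, 20) + (25, 19). λ = (19 - 20)/(25 - 16) ≡ 42/9 mod 43. 9⁻¹ ≡ 24 (mod 43), so λ ≡ 19.
  x = λ² - 16 - 25 = 361 - 41 ≡ 19; y = λ·(16 - 19) - 20 ≡ 9. → (19, 9)

(19, 9)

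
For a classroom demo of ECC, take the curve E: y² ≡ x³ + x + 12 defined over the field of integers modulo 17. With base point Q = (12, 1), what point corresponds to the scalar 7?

(9, 11)

Double-and-add on 7 = (111)₂. Start with Q = (12, 1) for the leading 1-bit.
double: tangent at (12, 1): λ = (3·12² + 1)/(2·1) ≡ 8/2. 2⁻¹ ≡ 9 (mod 17), so λ ≡ 8·9 ≡ 4.
  x = λ² - 12 - 12 = 16 - 24 ≡ 9; y = λ·(12 - 9) - 1 ≡ 11. → (9, 11)
add Q: (9, 11) + (12, 1). λ = (1 - 11)/(12 - 9) ≡ 7/3 mod 17. 3⁻¹ ≡ 6 (mod 17), so λ ≡ 8.
  x = λ² - 9 - 12 = 64 - 21 ≡ 9; y = λ·(9 - 9) - 11 ≡ 6. → (9, 6)
double: tangent at (9, 6): λ = (3·9² + 1)/(2·6) ≡ 6/12. 12⁻¹ ≡ 10 (mod 17), so λ ≡ 6·10 ≡ 9.
  x = λ² - 9 - 9 = 81 - 18 ≡ 12; y = λ·(9 - 12) - 6 ≡ 1. → (12, 1)
add Q: tangent at (12, 1): λ = (3·12² + 1)/(2·1) ≡ 8/2. 2⁻¹ ≡ 9 (mod 17), so λ ≡ 8·9 ≡ 4.
  x = λ² - 12 - 12 = 16 - 24 ≡ 9; y = λ·(12 - 9) - 1 ≡ 11. → (9, 11)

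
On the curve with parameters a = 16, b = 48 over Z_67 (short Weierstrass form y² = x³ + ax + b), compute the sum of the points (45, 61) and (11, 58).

(47, 61)

(45, 61) + (11, 58). λ = (58 - 61)/(11 - 45) ≡ 64/33 mod 67. 33⁻¹ ≡ 65 (mod 67) since 33·65 = 2145 ≡ 1, so λ ≡ 6.
  x = λ² - 45 - 11 = 36 - 56 ≡ 47; y = λ·(45 - 47) - 61 ≡ 61. → (47, 61)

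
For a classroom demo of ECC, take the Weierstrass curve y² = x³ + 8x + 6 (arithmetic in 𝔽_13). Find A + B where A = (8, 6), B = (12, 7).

(8, 6) + (12, 7). λ = (7 - 6)/(12 - 8) ≡ 1/4 mod 13. 4⁻¹ ≡ 10 (mod 13), so λ ≡ 10.
  x = λ² - 8 - 12 = 100 - 20 ≡ 2; y = λ·(8 - 2) - 6 ≡ 2. → (2, 2)

(2, 2)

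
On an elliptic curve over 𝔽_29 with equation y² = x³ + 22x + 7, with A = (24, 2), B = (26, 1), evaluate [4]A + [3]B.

First 4A:
Repeated addition: build up to 4A.
2A: tangent at (24, 2): λ = (3·24² + 22)/(2·2) ≡ 10/4. 4⁻¹ ≡ 22 (mod 29), so λ ≡ 10·22 ≡ 17.
  x = λ² - 24 - 24 = 289 - 48 ≡ 9; y = λ·(24 - 9) - 2 ≡ 21. → (9, 21)
3A: (9, 21) + (24, 2). λ = (2 - 21)/(24 - 9) ≡ 10/15 mod 29. 15⁻¹ ≡ 2 (mod 29), so λ ≡ 20.
  x = λ² - 9 - 24 = 400 - 33 ≡ 19; y = λ·(9 - 19) - 21 ≡ 11. → (19, 11)
4A: (19, 11) + (24, 2). λ = (2 - 11)/(24 - 19) ≡ 20/5 mod 29. 5⁻¹ ≡ 6 (mod 29), so λ ≡ 4.
  x = λ² - 19 - 24 = 16 - 43 ≡ 2; y = λ·(19 - 2) - 11 ≡ 28. → (2, 28)
4A = (2, 28).
Next 3B:
Repeated addition: build up to 3B.
2B: tangent at (26, 1): λ = (3·26² + 22)/(2·1) ≡ 20/2. 2⁻¹ ≡ 15 (mod 29) since 2·15 = 30 ≡ 1, so λ ≡ 20·15 ≡ 10.
  x = λ² - 26 - 26 = 100 - 52 ≡ 19; y = λ·(26 - 19) - 1 ≡ 11. → (19, 11)
3B: (19, 11) + (26, 1). λ = (1 - 11)/(26 - 19) ≡ 19/7 mod 29. 7⁻¹ ≡ 25 (mod 29), so λ ≡ 11.
  x = λ² - 19 - 26 = 121 - 45 ≡ 18; y = λ·(19 - 18) - 11 ≡ 0. → (18, 0)
3B = (18, 0).
Finally 4A + 3B:
(2, 28) + (18, 0). λ = (0 - 28)/(18 - 2) ≡ 1/16 mod 29. 16⁻¹ ≡ 20 (mod 29) since 16·20 = 320 ≡ 1, so λ ≡ 20.
  x = λ² - 2 - 18 = 400 - 20 ≡ 3; y = λ·(2 - 3) - 28 ≡ 10. → (3, 10)

(3, 10)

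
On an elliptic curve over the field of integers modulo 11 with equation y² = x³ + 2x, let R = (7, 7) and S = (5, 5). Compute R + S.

(7, 7) + (5, 5). λ = (5 - 7)/(5 - 7) ≡ 9/9 mod 11. 9⁻¹ ≡ 5 (mod 11) since 9·5 = 45 ≡ 1, so λ ≡ 1.
  x = λ² - 7 - 5 = 1 - 12 ≡ 0; y = λ·(7 - 0) - 7 ≡ 0. → (0, 0)

(0, 0)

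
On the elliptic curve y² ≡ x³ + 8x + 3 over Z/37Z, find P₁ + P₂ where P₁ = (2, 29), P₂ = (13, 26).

(2, 29) + (13, 26). λ = (26 - 29)/(13 - 2) ≡ 34/11 mod 37. 11⁻¹ ≡ 27 (mod 37), so λ ≡ 30.
  x = λ² - 2 - 13 = 900 - 15 ≡ 34; y = λ·(2 - 34) - 29 ≡ 10. → (34, 10)

(34, 10)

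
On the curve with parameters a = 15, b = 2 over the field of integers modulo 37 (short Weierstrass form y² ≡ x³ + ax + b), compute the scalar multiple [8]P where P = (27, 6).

(13, 27)

Double-and-add on 8 = (1000)₂. Start with P = (27, 6) for the leading 1-bit.
double: tangent at (27, 6): λ = (3·27² + 15)/(2·6) ≡ 19/12. 12⁻¹ ≡ 34 (mod 37) since 12·34 = 408 ≡ 1, so λ ≡ 19·34 ≡ 17.
  x = λ² - 27 - 27 = 289 - 54 ≡ 13; y = λ·(27 - 13) - 6 ≡ 10. → (13, 10)
double: tangent at (13, 10): λ = (3·13² + 15)/(2·10) ≡ 4/20. 20⁻¹ ≡ 13 (mod 37) since 20·13 = 260 ≡ 1, so λ ≡ 4·13 ≡ 15.
  x = λ² - 13 - 13 = 225 - 26 ≡ 14; y = λ·(13 - 14) - 10 ≡ 12. → (14, 12)
double: tangent at (14, 12): λ = (3·14² + 15)/(2·12) ≡ 11/24. 24⁻¹ ≡ 17 (mod 37), so λ ≡ 11·17 ≡ 2.
  x = λ² - 14 - 14 = 4 - 28 ≡ 13; y = λ·(14 - 13) - 12 ≡ 27. → (13, 27)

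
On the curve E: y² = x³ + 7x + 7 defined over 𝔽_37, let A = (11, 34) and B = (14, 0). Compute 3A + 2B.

(4, 32)

First 3A:
Repeated addition: build up to 3A.
2A: tangent at (11, 34): λ = (3·11² + 7)/(2·34) ≡ 0/31. 31⁻¹ ≡ 6 (mod 37), so λ ≡ 0·6 ≡ 0.
  x = λ² - 11 - 11 = 0 - 22 ≡ 15; y = λ·(11 - 15) - 34 ≡ 3. → (15, 3)
3A: (15, 3) + (11, 34). λ = (34 - 3)/(11 - 15) ≡ 31/33 mod 37. 33⁻¹ ≡ 9 (mod 37), so λ ≡ 20.
  x = λ² - 15 - 11 = 400 - 26 ≡ 4; y = λ·(15 - 4) - 3 ≡ 32. → (4, 32)
3A = (4, 32).
Next 2B:
Repeated addition: build up to 2B.
2B: (14, 0) + (14, 0): same x and y₁ ≡ -y₂, so the sum is 𝒪.
2B = 𝒪.
Finally 3A + 2B:
(4, 32) + 𝒪 = (4, 32) (identity).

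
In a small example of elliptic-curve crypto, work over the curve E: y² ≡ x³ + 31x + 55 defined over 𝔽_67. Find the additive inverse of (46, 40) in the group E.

(46, 27)

-(46, 40) = (46, -40 mod 67) = (46, 27).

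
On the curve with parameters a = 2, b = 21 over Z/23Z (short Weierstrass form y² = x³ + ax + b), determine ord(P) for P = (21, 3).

2P: tangent at (21, 3): λ = (3·21² + 2)/(2·3) ≡ 14/6. 6⁻¹ ≡ 4 (mod 23) since 6·4 = 24 ≡ 1, so λ ≡ 14·4 ≡ 10.
  x = λ² - 21 - 21 = 100 - 42 ≡ 12; y = λ·(21 - 12) - 3 ≡ 18. → (12, 18)
3P: (12, 18) + (21, 3). λ = (3 - 18)/(21 - 12) ≡ 8/9 mod 23. 9⁻¹ ≡ 18 (mod 23), so λ ≡ 6.
  x = λ² - 12 - 21 = 36 - 33 ≡ 3; y = λ·(12 - 3) - 18 ≡ 13. → (3, 13)
4P: (3, 13) + (21, 3). λ = (3 - 13)/(21 - 3) ≡ 13/18 mod 23. 18⁻¹ ≡ 9 (mod 23), so λ ≡ 2.
  x = λ² - 3 - 21 = 4 - 24 ≡ 3; y = λ·(3 - 3) - 13 ≡ 10. → (3, 10)
5P: (3, 10) + (21, 3). λ = (3 - 10)/(21 - 3) ≡ 16/18 mod 23. 18⁻¹ ≡ 9 (mod 23), so λ ≡ 6.
  x = λ² - 3 - 21 = 36 - 24 ≡ 12; y = λ·(3 - 12) - 10 ≡ 5. → (12, 5)
6P: (12, 5) + (21, 3). λ = (3 - 5)/(21 - 12) ≡ 21/9 mod 23. 9⁻¹ ≡ 18 (mod 23), so λ ≡ 10.
  x = λ² - 12 - 21 = 100 - 33 ≡ 21; y = λ·(12 - 21) - 5 ≡ 20. → (21, 20)
7P: (21, 20) + (21, 3): same x and y₁ ≡ -y₂, so the sum is the point at infinity.
7P = the point at infinity, so the order is 7.

7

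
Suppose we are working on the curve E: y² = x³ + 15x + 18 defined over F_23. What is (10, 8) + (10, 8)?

tangent at (10, 8): λ = (3·10² + 15)/(2·8) ≡ 16/16. 16⁻¹ ≡ 13 (mod 23) since 16·13 = 208 ≡ 1, so λ ≡ 16·13 ≡ 1.
  x = λ² - 10 - 10 = 1 - 20 ≡ 4; y = λ·(10 - 4) - 8 ≡ 21. → (4, 21)

(4, 21)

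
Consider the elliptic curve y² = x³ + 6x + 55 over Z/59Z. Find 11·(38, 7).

(19, 40)

Write Q = (38, 7).
Double-and-add on 11 = (1011)₂. Start with Q = (38, 7) for the leading 1-bit.
double: tangent at (38, 7): λ = (3·38² + 6)/(2·7) ≡ 31/14. 14⁻¹ ≡ 38 (mod 59), so λ ≡ 31·38 ≡ 57.
  x = λ² - 38 - 38 = 3249 - 76 ≡ 46; y = λ·(38 - 46) - 7 ≡ 9. → (46, 9)
double: tangent at (46, 9): λ = (3·46² + 6)/(2·9) ≡ 41/18. 18⁻¹ ≡ 23 (mod 59), so λ ≡ 41·23 ≡ 58.
  x = λ² - 46 - 46 = 3364 - 92 ≡ 27; y = λ·(46 - 27) - 9 ≡ 31. → (27, 31)
add Q: (27, 31) + (38, 7). λ = (7 - 31)/(38 - 27) ≡ 35/11 mod 59. 11⁻¹ ≡ 43 (mod 59), so λ ≡ 30.
  x = λ² - 27 - 38 = 900 - 65 ≡ 9; y = λ·(27 - 9) - 31 ≡ 37. → (9, 37)
double: tangent at (9, 37): λ = (3·9² + 6)/(2·37) ≡ 13/15. 15⁻¹ ≡ 4 (mod 59), so λ ≡ 13·4 ≡ 52.
  x = λ² - 9 - 9 = 2704 - 18 ≡ 31; y = λ·(9 - 31) - 37 ≡ 58. → (31, 58)
add Q: (31, 58) + (38, 7). λ = (7 - 58)/(38 - 31) ≡ 8/7 mod 59. 7⁻¹ ≡ 17 (mod 59) since 7·17 = 119 ≡ 1, so λ ≡ 18.
  x = λ² - 31 - 38 = 324 - 69 ≡ 19; y = λ·(31 - 19) - 58 ≡ 40. → (19, 40)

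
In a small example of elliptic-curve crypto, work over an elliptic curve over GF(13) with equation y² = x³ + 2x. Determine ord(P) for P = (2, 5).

10

2P: tangent at (2, 5): λ = (3·2² + 2)/(2·5) ≡ 1/10. 10⁻¹ ≡ 4 (mod 13), so λ ≡ 1·4 ≡ 4.
  x = λ² - 2 - 2 = 16 - 4 ≡ 12; y = λ·(2 - 12) - 5 ≡ 7. → (12, 7)
3P: (12, 7) + (2, 5). λ = (5 - 7)/(2 - 12) ≡ 11/3 mod 13. 3⁻¹ ≡ 9 (mod 13), so λ ≡ 8.
  x = λ² - 12 - 2 = 64 - 14 ≡ 11; y = λ·(12 - 11) - 7 ≡ 1. → (11, 1)
4P: (11, 1) + (2, 5). λ = (5 - 1)/(2 - 11) ≡ 4/4 mod 13. 4⁻¹ ≡ 10 (mod 13), so λ ≡ 1.
  x = λ² - 11 - 2 = 1 - 13 ≡ 1; y = λ·(11 - 1) - 1 ≡ 9. → (1, 9)
5P: (1, 9) + (2, 5). λ = (5 - 9)/(2 - 1) ≡ 9/1 mod 13. 1⁻¹ ≡ 1 (mod 13), so λ ≡ 9.
  x = λ² - 1 - 2 = 81 - 3 ≡ 0; y = λ·(1 - 0) - 9 ≡ 0. → (0, 0)
6P: (0, 0) + (2, 5). λ = (5 - 0)/(2 - 0) ≡ 5/2 mod 13. 2⁻¹ ≡ 7 (mod 13), so λ ≡ 9.
  x = λ² - 0 - 2 = 81 - 2 ≡ 1; y = λ·(0 - 1) - 0 ≡ 4. → (1, 4)
7P: (1, 4) + (2, 5). λ = (5 - 4)/(2 - 1) ≡ 1/1 mod 13. 1⁻¹ ≡ 1 (mod 13), so λ ≡ 1.
  x = λ² - 1 - 2 = 1 - 3 ≡ 11; y = λ·(1 - 11) - 4 ≡ 12. → (11, 12)
8P: (11, 12) + (2, 5). λ = (5 - 12)/(2 - 11) ≡ 6/4 mod 13. 4⁻¹ ≡ 10 (mod 13) since 4·10 = 40 ≡ 1, so λ ≡ 8.
  x = λ² - 11 - 2 = 64 - 13 ≡ 12; y = λ·(11 - 12) - 12 ≡ 6. → (12, 6)
9P: (12, 6) + (2, 5). λ = (5 - 6)/(2 - 12) ≡ 12/3 mod 13. 3⁻¹ ≡ 9 (mod 13) since 3·9 = 27 ≡ 1, so λ ≡ 4.
  x = λ² - 12 - 2 = 16 - 14 ≡ 2; y = λ·(12 - 2) - 6 ≡ 8. → (2, 8)
10P: (2, 8) + (2, 5): same x and y₁ ≡ -y₂, so the sum is 𝒪.
10P = 𝒪, so the order is 10.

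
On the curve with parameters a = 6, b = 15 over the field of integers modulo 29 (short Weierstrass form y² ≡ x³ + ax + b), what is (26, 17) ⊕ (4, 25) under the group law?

(26, 17) + (4, 25). λ = (25 - 17)/(4 - 26) ≡ 8/7 mod 29. 7⁻¹ ≡ 25 (mod 29) since 7·25 = 175 ≡ 1, so λ ≡ 26.
  x = λ² - 26 - 4 = 676 - 30 ≡ 8; y = λ·(26 - 8) - 17 ≡ 16. → (8, 16)

(8, 16)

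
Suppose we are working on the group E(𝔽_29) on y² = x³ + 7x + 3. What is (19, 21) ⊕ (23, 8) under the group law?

(3, 14)

(19, 21) + (23, 8). λ = (8 - 21)/(23 - 19) ≡ 16/4 mod 29. 4⁻¹ ≡ 22 (mod 29) since 4·22 = 88 ≡ 1, so λ ≡ 4.
  x = λ² - 19 - 23 = 16 - 42 ≡ 3; y = λ·(19 - 3) - 21 ≡ 14. → (3, 14)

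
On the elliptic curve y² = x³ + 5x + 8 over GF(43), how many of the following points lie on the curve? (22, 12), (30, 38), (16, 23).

2

(22, 12): 12² ≡ 15, rhs ≡ 16 → off.
(30, 38): 38² ≡ 25, rhs ≡ 25 → on.
(16, 23): 23² ≡ 13, rhs ≡ 13 → on.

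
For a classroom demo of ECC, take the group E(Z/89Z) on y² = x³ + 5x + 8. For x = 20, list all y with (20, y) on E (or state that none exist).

3, 86

x³ + 5x + 8 = 8108 ≡ 9 (mod 89).
Square roots of 9 mod 89: 3 and 86 (since 3² = 9 ≡ 9).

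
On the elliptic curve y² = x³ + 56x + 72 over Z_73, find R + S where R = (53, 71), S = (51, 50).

(53, 71) + (51, 50). λ = (50 - 71)/(51 - 53) ≡ 52/71 mod 73. 71⁻¹ ≡ 36 (mod 73), so λ ≡ 47.
  x = λ² - 53 - 51 = 2209 - 104 ≡ 61; y = λ·(53 - 61) - 71 ≡ 64. → (61, 64)

(61, 64)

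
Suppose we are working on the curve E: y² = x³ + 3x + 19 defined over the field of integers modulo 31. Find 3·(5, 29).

Write G = (5, 29).
Repeated addition: build up to 3G.
2G: tangent at (5, 29): λ = (3·5² + 3)/(2·29) ≡ 16/27. 27⁻¹ ≡ 23 (mod 31), so λ ≡ 16·23 ≡ 27.
  x = λ² - 5 - 5 = 729 - 10 ≡ 6; y = λ·(5 - 6) - 29 ≡ 6. → (6, 6)
3G: (6, 6) + (5, 29). λ = (29 - 6)/(5 - 6) ≡ 23/30 mod 31. 30⁻¹ ≡ 30 (mod 31) since 30·30 = 900 ≡ 1, so λ ≡ 8.
  x = λ² - 6 - 5 = 64 - 11 ≡ 22; y = λ·(6 - 22) - 6 ≡ 21. → (22, 21)

(22, 21)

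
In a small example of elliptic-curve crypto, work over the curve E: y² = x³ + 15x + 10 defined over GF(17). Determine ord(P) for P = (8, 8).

11

2P: tangent at (8, 8): λ = (3·8² + 15)/(2·8) ≡ 3/16. 16⁻¹ ≡ 16 (mod 17), so λ ≡ 3·16 ≡ 14.
  x = λ² - 8 - 8 = 196 - 16 ≡ 10; y = λ·(8 - 10) - 8 ≡ 15. → (10, 15)
3P: (10, 15) + (8, 8). λ = (8 - 15)/(8 - 10) ≡ 10/15 mod 17. 15⁻¹ ≡ 8 (mod 17) since 15·8 = 120 ≡ 1, so λ ≡ 12.
  x = λ² - 10 - 8 = 144 - 18 ≡ 7; y = λ·(10 - 7) - 15 ≡ 4. → (7, 4)
4P: (7, 4) + (8, 8). λ = (8 - 4)/(8 - 7) ≡ 4/1 mod 17. 1⁻¹ ≡ 1 (mod 17), so λ ≡ 4.
  x = λ² - 7 - 8 = 16 - 15 ≡ 1; y = λ·(7 - 1) - 4 ≡ 3. → (1, 3)
5P: (1, 3) + (8, 8). λ = (8 - 3)/(8 - 1) ≡ 5/7 mod 17. 7⁻¹ ≡ 5 (mod 17) since 7·5 = 35 ≡ 1, so λ ≡ 8.
  x = λ² - 1 - 8 = 64 - 9 ≡ 4; y = λ·(1 - 4) - 3 ≡ 7. → (4, 7)
6P: (4, 7) + (8, 8). λ = (8 - 7)/(8 - 4) ≡ 1/4 mod 17. 4⁻¹ ≡ 13 (mod 17) since 4·13 = 52 ≡ 1, so λ ≡ 13.
  x = λ² - 4 - 8 = 169 - 12 ≡ 4; y = λ·(4 - 4) - 7 ≡ 10. → (4, 10)
7P: (4, 10) + (8, 8). λ = (8 - 10)/(8 - 4) ≡ 15/4 mod 17. 4⁻¹ ≡ 13 (mod 17) since 4·13 = 52 ≡ 1, so λ ≡ 8.
  x = λ² - 4 - 8 = 64 - 12 ≡ 1; y = λ·(4 - 1) - 10 ≡ 14. → (1, 14)
8P: (1, 14) + (8, 8). λ = (8 - 14)/(8 - 1) ≡ 11/7 mod 17. 7⁻¹ ≡ 5 (mod 17), so λ ≡ 4.
  x = λ² - 1 - 8 = 16 - 9 ≡ 7; y = λ·(1 - 7) - 14 ≡ 13. → (7, 13)
9P: (7, 13) + (8, 8). λ = (8 - 13)/(8 - 7) ≡ 12/1 mod 17. 1⁻¹ ≡ 1 (mod 17), so λ ≡ 12.
  x = λ² - 7 - 8 = 144 - 15 ≡ 10; y = λ·(7 - 10) - 13 ≡ 2. → (10, 2)
10P: (10, 2) + (8, 8). λ = (8 - 2)/(8 - 10) ≡ 6/15 mod 17. 15⁻¹ ≡ 8 (mod 17), so λ ≡ 14.
  x = λ² - 10 - 8 = 196 - 18 ≡ 8; y = λ·(10 - 8) - 2 ≡ 9. → (8, 9)
11P: (8, 9) + (8, 8): same x and y₁ ≡ -y₂, so the sum is the point at infinity.
11P = the point at infinity, so the order is 11.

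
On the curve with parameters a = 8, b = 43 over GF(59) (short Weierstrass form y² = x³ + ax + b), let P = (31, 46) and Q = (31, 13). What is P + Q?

The two points share x = 31 and their y-coordinates satisfy 46 + 13 ≡ 0 (mod 59), so they are inverses. Their sum is the point at infinity.

O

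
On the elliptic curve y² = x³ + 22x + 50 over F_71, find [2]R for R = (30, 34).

tangent at (30, 34): λ = (3·30² + 22)/(2·34) ≡ 24/68. 68⁻¹ ≡ 47 (mod 71) since 68·47 = 3196 ≡ 1, so λ ≡ 24·47 ≡ 63.
  x = λ² - 30 - 30 = 3969 - 60 ≡ 4; y = λ·(30 - 4) - 34 ≡ 42. → (4, 42)

(4, 42)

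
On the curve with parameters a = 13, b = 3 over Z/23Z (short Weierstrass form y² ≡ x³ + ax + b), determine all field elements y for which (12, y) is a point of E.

1, 22

x³ + 13x + 3 = 1887 ≡ 1 (mod 23).
Square roots of 1 mod 23: 1 and 22 (since 1² = 1 ≡ 1).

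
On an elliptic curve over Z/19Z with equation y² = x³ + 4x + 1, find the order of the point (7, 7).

6

2P: tangent at (7, 7): λ = (3·7² + 4)/(2·7) ≡ 18/14. 14⁻¹ ≡ 15 (mod 19) since 14·15 = 210 ≡ 1, so λ ≡ 18·15 ≡ 4.
  x = λ² - 7 - 7 = 16 - 14 ≡ 2; y = λ·(7 - 2) - 7 ≡ 13. → (2, 13)
3P: (2, 13) + (7, 7). λ = (7 - 13)/(7 - 2) ≡ 13/5 mod 19. 5⁻¹ ≡ 4 (mod 19) since 5·4 = 20 ≡ 1, so λ ≡ 14.
  x = λ² - 2 - 7 = 196 - 9 ≡ 16; y = λ·(2 - 16) - 13 ≡ 0. → (16, 0)
4P: (16, 0) + (7, 7). λ = (7 - 0)/(7 - 16) ≡ 7/10 mod 19. 10⁻¹ ≡ 2 (mod 19), so λ ≡ 14.
  x = λ² - 16 - 7 = 196 - 23 ≡ 2; y = λ·(16 - 2) - 0 ≡ 6. → (2, 6)
5P: (2, 6) + (7, 7). λ = (7 - 6)/(7 - 2) ≡ 1/5 mod 19. 5⁻¹ ≡ 4 (mod 19) since 5·4 = 20 ≡ 1, so λ ≡ 4.
  x = λ² - 2 - 7 = 16 - 9 ≡ 7; y = λ·(2 - 7) - 6 ≡ 12. → (7, 12)
6P: (7, 12) + (7, 7): same x and y₁ ≡ -y₂, so the sum is O.
6P = O, so the order is 6.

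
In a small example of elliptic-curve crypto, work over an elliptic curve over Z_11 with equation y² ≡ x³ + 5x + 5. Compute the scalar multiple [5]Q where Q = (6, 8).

Double-and-add on 5 = (101)₂. Start with Q = (6, 8) for the leading 1-bit.
double: tangent at (6, 8): λ = (3·6² + 5)/(2·8) ≡ 3/5. 5⁻¹ ≡ 9 (mod 11), so λ ≡ 3·9 ≡ 5.
  x = λ² - 6 - 6 = 25 - 12 ≡ 2; y = λ·(6 - 2) - 8 ≡ 1. → (2, 1)
double: tangent at (2, 1): λ = (3·2² + 5)/(2·1) ≡ 6/2. 2⁻¹ ≡ 6 (mod 11) since 2·6 = 12 ≡ 1, so λ ≡ 6·6 ≡ 3.
  x = λ² - 2 - 2 = 9 - 4 ≡ 5; y = λ·(2 - 5) - 1 ≡ 1. → (5, 1)
add Q: (5, 1) + (6, 8). λ = (8 - 1)/(6 - 5) ≡ 7/1 mod 11. 1⁻¹ ≡ 1 (mod 11) since 1·1 = 1 ≡ 1, so λ ≡ 7.
  x = λ² - 5 - 6 = 49 - 11 ≡ 5; y = λ·(5 - 5) - 1 ≡ 10. → (5, 10)

(5, 10)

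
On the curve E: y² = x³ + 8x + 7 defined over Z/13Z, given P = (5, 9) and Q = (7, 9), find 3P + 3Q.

First 3P:
Repeated addition: build up to 3P.
2P: tangent at (5, 9): λ = (3·5² + 8)/(2·9) ≡ 5/5. 5⁻¹ ≡ 8 (mod 13), so λ ≡ 5·8 ≡ 1.
  x = λ² - 5 - 5 = 1 - 10 ≡ 4; y = λ·(5 - 4) - 9 ≡ 5. → (4, 5)
3P: (4, 5) + (5, 9). λ = (9 - 5)/(5 - 4) ≡ 4/1 mod 13. 1⁻¹ ≡ 1 (mod 13) since 1·1 = 1 ≡ 1, so λ ≡ 4.
  x = λ² - 4 - 5 = 16 - 9 ≡ 7; y = λ·(4 - 7) - 5 ≡ 9. → (7, 9)
3P = (7, 9).
Next 3Q:
Repeated addition: build up to 3Q.
2Q: tangent at (7, 9): λ = (3·7² + 8)/(2·9) ≡ 12/5. 5⁻¹ ≡ 8 (mod 13), so λ ≡ 12·8 ≡ 5.
  x = λ² - 7 - 7 = 25 - 14 ≡ 11; y = λ·(7 - 11) - 9 ≡ 10. → (11, 10)
3Q: (11, 10) + (7, 9). λ = (9 - 10)/(7 - 11) ≡ 12/9 mod 13. 9⁻¹ ≡ 3 (mod 13), so λ ≡ 10.
  x = λ² - 11 - 7 = 100 - 18 ≡ 4; y = λ·(11 - 4) - 10 ≡ 8. → (4, 8)
3Q = (4, 8).
Finally 3P + 3Q:
(7, 9) + (4, 8). λ = (8 - 9)/(4 - 7) ≡ 12/10 mod 13. 10⁻¹ ≡ 4 (mod 13), so λ ≡ 9.
  x = λ² - 7 - 4 = 81 - 11 ≡ 5; y = λ·(7 - 5) - 9 ≡ 9. → (5, 9)

(5, 9)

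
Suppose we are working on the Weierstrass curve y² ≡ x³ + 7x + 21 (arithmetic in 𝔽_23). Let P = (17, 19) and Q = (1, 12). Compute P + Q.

(6, 16)

(17, 19) + (1, 12). λ = (12 - 19)/(1 - 17) ≡ 16/7 mod 23. 7⁻¹ ≡ 10 (mod 23), so λ ≡ 22.
  x = λ² - 17 - 1 = 484 - 18 ≡ 6; y = λ·(17 - 6) - 19 ≡ 16. → (6, 16)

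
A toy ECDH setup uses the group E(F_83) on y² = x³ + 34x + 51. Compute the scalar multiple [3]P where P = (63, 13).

Repeated addition: build up to 3P.
2P: tangent at (63, 13): λ = (3·63² + 34)/(2·13) ≡ 72/26. 26⁻¹ ≡ 16 (mod 83), so λ ≡ 72·16 ≡ 73.
  x = λ² - 63 - 63 = 5329 - 126 ≡ 57; y = λ·(63 - 57) - 13 ≡ 10. → (57, 10)
3P: (57, 10) + (63, 13). λ = (13 - 10)/(63 - 57) ≡ 3/6 mod 83. 6⁻¹ ≡ 14 (mod 83), so λ ≡ 42.
  x = λ² - 57 - 63 = 1764 - 120 ≡ 67; y = λ·(57 - 67) - 10 ≡ 68. → (67, 68)

(67, 68)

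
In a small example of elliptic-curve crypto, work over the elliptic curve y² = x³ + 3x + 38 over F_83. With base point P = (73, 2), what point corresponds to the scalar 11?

Repeated addition: build up to 11P.
2P: tangent at (73, 2): λ = (3·73² + 3)/(2·2) ≡ 54/4. 4⁻¹ ≡ 21 (mod 83) since 4·21 = 84 ≡ 1, so λ ≡ 54·21 ≡ 55.
  x = λ² - 73 - 73 = 3025 - 146 ≡ 57; y = λ·(73 - 57) - 2 ≡ 48. → (57, 48)
3P: (57, 48) + (73, 2). λ = (2 - 48)/(73 - 57) ≡ 37/16 mod 83. 16⁻¹ ≡ 26 (mod 83), so λ ≡ 49.
  x = λ² - 57 - 73 = 2401 - 130 ≡ 30; y = λ·(57 - 30) - 48 ≡ 30. → (30, 30)
4P: (30, 30) + (73, 2). λ = (2 - 30)/(73 - 30) ≡ 55/43 mod 83. 43⁻¹ ≡ 56 (mod 83), so λ ≡ 9.
  x = λ² - 30 - 73 = 81 - 103 ≡ 61; y = λ·(30 - 61) - 30 ≡ 23. → (61, 23)
5P: (61, 23) + (73, 2). λ = (2 - 23)/(73 - 61) ≡ 62/12 mod 83. 12⁻¹ ≡ 7 (mod 83) since 12·7 = 84 ≡ 1, so λ ≡ 19.
  x = λ² - 61 - 73 = 361 - 134 ≡ 61; y = λ·(61 - 61) - 23 ≡ 60. → (61, 60)
6P: (61, 60) + (73, 2). λ = (2 - 60)/(73 - 61) ≡ 25/12 mod 83. 12⁻¹ ≡ 7 (mod 83) since 12·7 = 84 ≡ 1, so λ ≡ 9.
  x = λ² - 61 - 73 = 81 - 134 ≡ 30; y = λ·(61 - 30) - 60 ≡ 53. → (30, 53)
7P: (30, 53) + (73, 2). λ = (2 - 53)/(73 - 30) ≡ 32/43 mod 83. 43⁻¹ ≡ 56 (mod 83) since 43·56 = 2408 ≡ 1, so λ ≡ 49.
  x = λ² - 30 - 73 = 2401 - 103 ≡ 57; y = λ·(30 - 57) - 53 ≡ 35. → (57, 35)
8P: (57, 35) + (73, 2). λ = (2 - 35)/(73 - 57) ≡ 50/16 mod 83. 16⁻¹ ≡ 26 (mod 83), so λ ≡ 55.
  x = λ² - 57 - 73 = 3025 - 130 ≡ 73; y = λ·(57 - 73) - 35 ≡ 81. → (73, 81)
9P: (73, 81) + (73, 2): same x and y₁ ≡ -y₂, so the sum is 𝒪.
10P: 𝒪 + (73, 2) = (73, 2) (identity).
11P: tangent at (73, 2): λ = (3·73² + 3)/(2·2) ≡ 54/4. 4⁻¹ ≡ 21 (mod 83), so λ ≡ 54·21 ≡ 55.
  x = λ² - 73 - 73 = 3025 - 146 ≡ 57; y = λ·(73 - 57) - 2 ≡ 48. → (57, 48)

(57, 48)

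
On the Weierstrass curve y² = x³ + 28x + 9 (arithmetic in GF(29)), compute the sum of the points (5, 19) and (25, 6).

(24, 18)

(5, 19) + (25, 6). λ = (6 - 19)/(25 - 5) ≡ 16/20 mod 29. 20⁻¹ ≡ 16 (mod 29), so λ ≡ 24.
  x = λ² - 5 - 25 = 576 - 30 ≡ 24; y = λ·(5 - 24) - 19 ≡ 18. → (24, 18)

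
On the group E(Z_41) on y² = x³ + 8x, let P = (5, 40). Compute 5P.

Repeated addition: build up to 5P.
2P: tangent at (5, 40): λ = (3·5² + 8)/(2·40) ≡ 1/39. 39⁻¹ ≡ 20 (mod 41), so λ ≡ 1·20 ≡ 20.
  x = λ² - 5 - 5 = 400 - 10 ≡ 21; y = λ·(5 - 21) - 40 ≡ 9. → (21, 9)
3P: (21, 9) + (5, 40). λ = (40 - 9)/(5 - 21) ≡ 31/25 mod 41. 25⁻¹ ≡ 23 (mod 41), so λ ≡ 16.
  x = λ² - 21 - 5 = 256 - 26 ≡ 25; y = λ·(21 - 25) - 9 ≡ 9. → (25, 9)
4P: (25, 9) + (5, 40). λ = (40 - 9)/(5 - 25) ≡ 31/21 mod 41. 21⁻¹ ≡ 2 (mod 41), so λ ≡ 21.
  x = λ² - 25 - 5 = 441 - 30 ≡ 1; y = λ·(25 - 1) - 9 ≡ 3. → (1, 3)
5P: (1, 3) + (5, 40). λ = (40 - 3)/(5 - 1) ≡ 37/4 mod 41. 4⁻¹ ≡ 31 (mod 41), so λ ≡ 40.
  x = λ² - 1 - 5 = 1600 - 6 ≡ 36; y = λ·(1 - 36) - 3 ≡ 32. → (36, 32)

(36, 32)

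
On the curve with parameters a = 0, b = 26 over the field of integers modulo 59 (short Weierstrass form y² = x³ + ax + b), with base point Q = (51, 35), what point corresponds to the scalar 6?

(18, 28)

Double-and-add on 6 = (110)₂. Start with Q = (51, 35) for the leading 1-bit.
double: tangent at (51, 35): λ = (3·51² + 0)/(2·35) ≡ 15/11. 11⁻¹ ≡ 43 (mod 59), so λ ≡ 15·43 ≡ 55.
  x = λ² - 51 - 51 = 3025 - 102 ≡ 32; y = λ·(51 - 32) - 35 ≡ 7. → (32, 7)
add Q: (32, 7) + (51, 35). λ = (35 - 7)/(51 - 32) ≡ 28/19 mod 59. 19⁻¹ ≡ 28 (mod 59) since 19·28 = 532 ≡ 1, so λ ≡ 17.
  x = λ² - 32 - 51 = 289 - 83 ≡ 29; y = λ·(32 - 29) - 7 ≡ 44. → (29, 44)
double: tangent at (29, 44): λ = (3·29² + 0)/(2·44) ≡ 45/29. 29⁻¹ ≡ 57 (mod 59), so λ ≡ 45·57 ≡ 28.
  x = λ² - 29 - 29 = 784 - 58 ≡ 18; y = λ·(29 - 18) - 44 ≡ 28. → (18, 28)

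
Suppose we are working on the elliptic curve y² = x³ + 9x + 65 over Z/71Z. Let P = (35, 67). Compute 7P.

Double-and-add on 7 = (111)₂. Start with P = (35, 67) for the leading 1-bit.
double: tangent at (35, 67): λ = (3·35² + 9)/(2·67) ≡ 63/63. 63⁻¹ ≡ 62 (mod 71), so λ ≡ 63·62 ≡ 1.
  x = λ² - 35 - 35 = 1 - 70 ≡ 2; y = λ·(35 - 2) - 67 ≡ 37. → (2, 37)
add P: (2, 37) + (35, 67). λ = (67 - 37)/(35 - 2) ≡ 30/33 mod 71. 33⁻¹ ≡ 28 (mod 71) since 33·28 = 924 ≡ 1, so λ ≡ 59.
  x = λ² - 2 - 35 = 3481 - 37 ≡ 36; y = λ·(2 - 36) - 37 ≡ 16. → (36, 16)
double: tangent at (36, 16): λ = (3·36² + 9)/(2·16) ≡ 63/32. 32⁻¹ ≡ 20 (mod 71), so λ ≡ 63·20 ≡ 53.
  x = λ² - 36 - 36 = 2809 - 72 ≡ 39; y = λ·(36 - 39) - 16 ≡ 38. → (39, 38)
add P: (39, 38) + (35, 67). λ = (67 - 38)/(35 - 39) ≡ 29/67 mod 71. 67⁻¹ ≡ 53 (mod 71), so λ ≡ 46.
  x = λ² - 39 - 35 = 2116 - 74 ≡ 54; y = λ·(39 - 54) - 38 ≡ 53. → (54, 53)

(54, 53)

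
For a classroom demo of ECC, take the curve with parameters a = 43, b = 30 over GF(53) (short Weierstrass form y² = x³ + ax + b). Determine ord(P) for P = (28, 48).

5

2P: tangent at (28, 48): λ = (3·28² + 43)/(2·48) ≡ 10/43. 43⁻¹ ≡ 37 (mod 53) since 43·37 = 1591 ≡ 1, so λ ≡ 10·37 ≡ 52.
  x = λ² - 28 - 28 = 2704 - 56 ≡ 51; y = λ·(28 - 51) - 48 ≡ 28. → (51, 28)
3P: (51, 28) + (28, 48). λ = (48 - 28)/(28 - 51) ≡ 20/30 mod 53. 30⁻¹ ≡ 23 (mod 53), so λ ≡ 36.
  x = λ² - 51 - 28 = 1296 - 79 ≡ 51; y = λ·(51 - 51) - 28 ≡ 25. → (51, 25)
4P: (51, 25) + (28, 48). λ = (48 - 25)/(28 - 51) ≡ 23/30 mod 53. 30⁻¹ ≡ 23 (mod 53), so λ ≡ 52.
  x = λ² - 51 - 28 = 2704 - 79 ≡ 28; y = λ·(51 - 28) - 25 ≡ 5. → (28, 5)
5P: (28, 5) + (28, 48): same x and y₁ ≡ -y₂, so the sum is the point at infinity.
5P = the point at infinity, so the order is 5.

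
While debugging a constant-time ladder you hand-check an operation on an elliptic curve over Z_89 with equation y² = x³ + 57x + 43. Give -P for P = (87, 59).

(87, 30)

-(87, 59) = (87, -59 mod 89) = (87, 30).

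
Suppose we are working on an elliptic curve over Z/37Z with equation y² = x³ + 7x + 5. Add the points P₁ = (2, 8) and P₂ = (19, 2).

(32, 20)

(2, 8) + (19, 2). λ = (2 - 8)/(19 - 2) ≡ 31/17 mod 37. 17⁻¹ ≡ 24 (mod 37) since 17·24 = 408 ≡ 1, so λ ≡ 4.
  x = λ² - 2 - 19 = 16 - 21 ≡ 32; y = λ·(2 - 32) - 8 ≡ 20. → (32, 20)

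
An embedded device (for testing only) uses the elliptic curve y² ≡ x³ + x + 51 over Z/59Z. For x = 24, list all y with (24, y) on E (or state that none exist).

x³ + 1x + 51 = 13899 ≡ 34 (mod 59).
34 is a non-residue mod 59; no y exists.

none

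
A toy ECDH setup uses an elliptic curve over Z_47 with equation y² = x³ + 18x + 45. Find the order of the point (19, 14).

2P: tangent at (19, 14): λ = (3·19² + 18)/(2·14) ≡ 20/28. 28⁻¹ ≡ 42 (mod 47), so λ ≡ 20·42 ≡ 41.
  x = λ² - 19 - 19 = 1681 - 38 ≡ 45; y = λ·(19 - 45) - 14 ≡ 1. → (45, 1)
3P: (45, 1) + (19, 14). λ = (14 - 1)/(19 - 45) ≡ 13/21 mod 47. 21⁻¹ ≡ 9 (mod 47), so λ ≡ 23.
  x = λ² - 45 - 19 = 529 - 64 ≡ 42; y = λ·(45 - 42) - 1 ≡ 21. → (42, 21)
4P: (42, 21) + (19, 14). λ = (14 - 21)/(19 - 42) ≡ 40/24 mod 47. 24⁻¹ ≡ 2 (mod 47) since 24·2 = 48 ≡ 1, so λ ≡ 33.
  x = λ² - 42 - 19 = 1089 - 61 ≡ 41; y = λ·(42 - 41) - 21 ≡ 12. → (41, 12)
5P: (41, 12) + (19, 14). λ = (14 - 12)/(19 - 41) ≡ 2/25 mod 47. 25⁻¹ ≡ 32 (mod 47), so λ ≡ 17.
  x = λ² - 41 - 19 = 289 - 60 ≡ 41; y = λ·(41 - 41) - 12 ≡ 35. → (41, 35)
6P: (41, 35) + (19, 14). λ = (14 - 35)/(19 - 41) ≡ 26/25 mod 47. 25⁻¹ ≡ 32 (mod 47) since 25·32 = 800 ≡ 1, so λ ≡ 33.
  x = λ² - 41 - 19 = 1089 - 60 ≡ 42; y = λ·(41 - 42) - 35 ≡ 26. → (42, 26)
7P: (42, 26) + (19, 14). λ = (14 - 26)/(19 - 42) ≡ 35/24 mod 47. 24⁻¹ ≡ 2 (mod 47), so λ ≡ 23.
  x = λ² - 42 - 19 = 529 - 61 ≡ 45; y = λ·(42 - 45) - 26 ≡ 46. → (45, 46)
8P: (45, 46) + (19, 14). λ = (14 - 46)/(19 - 45) ≡ 15/21 mod 47. 21⁻¹ ≡ 9 (mod 47), so λ ≡ 41.
  x = λ² - 45 - 19 = 1681 - 64 ≡ 19; y = λ·(45 - 19) - 46 ≡ 33. → (19, 33)
9P: (19, 33) + (19, 14): same x and y₁ ≡ -y₂, so the sum is ∞.
9P = ∞, so the order is 9.

9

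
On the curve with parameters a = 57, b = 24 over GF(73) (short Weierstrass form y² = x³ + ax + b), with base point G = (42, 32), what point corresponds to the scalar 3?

(62, 16)

Repeated addition: build up to 3G.
2G: tangent at (42, 32): λ = (3·42² + 57)/(2·32) ≡ 20/64. 64⁻¹ ≡ 8 (mod 73), so λ ≡ 20·8 ≡ 14.
  x = λ² - 42 - 42 = 196 - 84 ≡ 39; y = λ·(42 - 39) - 32 ≡ 10. → (39, 10)
3G: (39, 10) + (42, 32). λ = (32 - 10)/(42 - 39) ≡ 22/3 mod 73. 3⁻¹ ≡ 49 (mod 73), so λ ≡ 56.
  x = λ² - 39 - 42 = 3136 - 81 ≡ 62; y = λ·(39 - 62) - 10 ≡ 16. → (62, 16)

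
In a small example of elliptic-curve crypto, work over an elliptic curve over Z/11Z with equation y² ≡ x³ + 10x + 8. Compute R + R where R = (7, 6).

(6, 8)

tangent at (7, 6): λ = (3·7² + 10)/(2·6) ≡ 3/1. 1⁻¹ ≡ 1 (mod 11) since 1·1 = 1 ≡ 1, so λ ≡ 3·1 ≡ 3.
  x = λ² - 7 - 7 = 9 - 14 ≡ 6; y = λ·(7 - 6) - 6 ≡ 8. → (6, 8)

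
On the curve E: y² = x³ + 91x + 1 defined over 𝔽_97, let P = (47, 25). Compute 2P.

(76, 9)

tangent at (47, 25): λ = (3·47² + 91)/(2·25) ≡ 25/50. 50⁻¹ ≡ 33 (mod 97) since 50·33 = 1650 ≡ 1, so λ ≡ 25·33 ≡ 49.
  x = λ² - 47 - 47 = 2401 - 94 ≡ 76; y = λ·(47 - 76) - 25 ≡ 9. → (76, 9)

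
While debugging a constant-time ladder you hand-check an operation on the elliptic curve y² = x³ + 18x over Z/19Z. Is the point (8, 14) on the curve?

no

y² = 14² ≡ 6; x³ + 18x + 0 = 656 ≡ 10 (mod 19). 6 ≠ 10.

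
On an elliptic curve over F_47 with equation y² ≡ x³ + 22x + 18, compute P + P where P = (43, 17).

(42, 21)

tangent at (43, 17): λ = (3·43² + 22)/(2·17) ≡ 23/34. 34⁻¹ ≡ 18 (mod 47), so λ ≡ 23·18 ≡ 38.
  x = λ² - 43 - 43 = 1444 - 86 ≡ 42; y = λ·(43 - 42) - 17 ≡ 21. → (42, 21)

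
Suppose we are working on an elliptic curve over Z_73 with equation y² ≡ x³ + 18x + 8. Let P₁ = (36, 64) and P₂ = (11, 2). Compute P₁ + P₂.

(61, 20)

(36, 64) + (11, 2). λ = (2 - 64)/(11 - 36) ≡ 11/48 mod 73. 48⁻¹ ≡ 35 (mod 73), so λ ≡ 20.
  x = λ² - 36 - 11 = 400 - 47 ≡ 61; y = λ·(36 - 61) - 64 ≡ 20. → (61, 20)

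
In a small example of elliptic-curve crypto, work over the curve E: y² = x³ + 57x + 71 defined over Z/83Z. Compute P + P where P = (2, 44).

tangent at (2, 44): λ = (3·2² + 57)/(2·44) ≡ 69/5. 5⁻¹ ≡ 50 (mod 83) since 5·50 = 250 ≡ 1, so λ ≡ 69·50 ≡ 47.
  x = λ² - 2 - 2 = 2209 - 4 ≡ 47; y = λ·(2 - 47) - 44 ≡ 82. → (47, 82)

(47, 82)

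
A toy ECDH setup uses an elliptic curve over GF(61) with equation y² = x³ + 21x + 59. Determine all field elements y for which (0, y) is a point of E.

none

x³ + 21x + 59 = 59 ≡ 59 (mod 61).
59 is a non-residue mod 61; no y exists.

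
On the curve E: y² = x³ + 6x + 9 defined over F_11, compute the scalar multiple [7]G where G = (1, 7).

Repeated addition: build up to 7G.
2G: tangent at (1, 7): λ = (3·1² + 6)/(2·7) ≡ 9/3. 3⁻¹ ≡ 4 (mod 11), so λ ≡ 9·4 ≡ 3.
  x = λ² - 1 - 1 = 9 - 2 ≡ 7; y = λ·(1 - 7) - 7 ≡ 8. → (7, 8)
3G: (7, 8) + (1, 7). λ = (7 - 8)/(1 - 7) ≡ 10/5 mod 11. 5⁻¹ ≡ 9 (mod 11), so λ ≡ 2.
  x = λ² - 7 - 1 = 4 - 8 ≡ 7; y = λ·(7 - 7) - 8 ≡ 3. → (7, 3)
4G: (7, 3) + (1, 7). λ = (7 - 3)/(1 - 7) ≡ 4/5 mod 11. 5⁻¹ ≡ 9 (mod 11) since 5·9 = 45 ≡ 1, so λ ≡ 3.
  x = λ² - 7 - 1 = 9 - 8 ≡ 1; y = λ·(7 - 1) - 3 ≡ 4. → (1, 4)
5G: (1, 4) + (1, 7): same x and y₁ ≡ -y₂, so the sum is O.
6G: O + (1, 7) = (1, 7) (identity).
7G: tangent at (1, 7): λ = (3·1² + 6)/(2·7) ≡ 9/3. 3⁻¹ ≡ 4 (mod 11), so λ ≡ 9·4 ≡ 3.
  x = λ² - 1 - 1 = 9 - 2 ≡ 7; y = λ·(1 - 7) - 7 ≡ 8. → (7, 8)

(7, 8)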